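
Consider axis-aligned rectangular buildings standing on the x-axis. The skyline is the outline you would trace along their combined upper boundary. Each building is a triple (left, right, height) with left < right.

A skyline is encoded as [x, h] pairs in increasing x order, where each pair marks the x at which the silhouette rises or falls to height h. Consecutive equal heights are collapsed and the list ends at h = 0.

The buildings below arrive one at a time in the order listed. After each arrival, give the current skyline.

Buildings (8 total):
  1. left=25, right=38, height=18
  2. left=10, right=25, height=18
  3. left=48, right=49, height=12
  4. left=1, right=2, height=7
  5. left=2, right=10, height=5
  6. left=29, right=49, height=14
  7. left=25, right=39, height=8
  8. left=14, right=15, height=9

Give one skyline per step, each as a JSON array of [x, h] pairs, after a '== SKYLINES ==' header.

== SKYLINES ==
[[25,18],[38,0]]
[[10,18],[38,0]]
[[10,18],[38,0],[48,12],[49,0]]
[[1,7],[2,0],[10,18],[38,0],[48,12],[49,0]]
[[1,7],[2,5],[10,18],[38,0],[48,12],[49,0]]
[[1,7],[2,5],[10,18],[38,14],[49,0]]
[[1,7],[2,5],[10,18],[38,14],[49,0]]
[[1,7],[2,5],[10,18],[38,14],[49,0]]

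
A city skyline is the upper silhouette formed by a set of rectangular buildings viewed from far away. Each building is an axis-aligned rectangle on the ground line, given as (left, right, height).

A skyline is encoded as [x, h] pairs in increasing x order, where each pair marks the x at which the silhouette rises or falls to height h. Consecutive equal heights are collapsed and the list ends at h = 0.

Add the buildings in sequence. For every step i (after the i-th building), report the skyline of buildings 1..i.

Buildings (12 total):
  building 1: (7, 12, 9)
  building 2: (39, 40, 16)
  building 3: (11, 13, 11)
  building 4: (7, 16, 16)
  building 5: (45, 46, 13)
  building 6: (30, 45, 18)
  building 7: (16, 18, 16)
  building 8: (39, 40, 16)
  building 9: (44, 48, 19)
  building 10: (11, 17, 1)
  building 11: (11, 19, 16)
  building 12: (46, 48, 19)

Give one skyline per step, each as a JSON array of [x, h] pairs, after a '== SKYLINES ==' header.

== SKYLINES ==
[[7,9],[12,0]]
[[7,9],[12,0],[39,16],[40,0]]
[[7,9],[11,11],[13,0],[39,16],[40,0]]
[[7,16],[16,0],[39,16],[40,0]]
[[7,16],[16,0],[39,16],[40,0],[45,13],[46,0]]
[[7,16],[16,0],[30,18],[45,13],[46,0]]
[[7,16],[18,0],[30,18],[45,13],[46,0]]
[[7,16],[18,0],[30,18],[45,13],[46,0]]
[[7,16],[18,0],[30,18],[44,19],[48,0]]
[[7,16],[18,0],[30,18],[44,19],[48,0]]
[[7,16],[19,0],[30,18],[44,19],[48,0]]
[[7,16],[19,0],[30,18],[44,19],[48,0]]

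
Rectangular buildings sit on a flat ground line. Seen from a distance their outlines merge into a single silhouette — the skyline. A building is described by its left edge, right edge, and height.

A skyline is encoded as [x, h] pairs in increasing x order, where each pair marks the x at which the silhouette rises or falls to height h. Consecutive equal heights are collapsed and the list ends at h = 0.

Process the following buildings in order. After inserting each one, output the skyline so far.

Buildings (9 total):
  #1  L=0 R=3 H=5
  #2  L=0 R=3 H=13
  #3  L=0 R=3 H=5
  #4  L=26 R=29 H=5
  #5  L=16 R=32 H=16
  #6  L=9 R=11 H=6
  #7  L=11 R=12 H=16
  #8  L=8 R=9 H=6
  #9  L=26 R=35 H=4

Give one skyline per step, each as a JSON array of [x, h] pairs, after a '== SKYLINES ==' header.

== SKYLINES ==
[[0,5],[3,0]]
[[0,13],[3,0]]
[[0,13],[3,0]]
[[0,13],[3,0],[26,5],[29,0]]
[[0,13],[3,0],[16,16],[32,0]]
[[0,13],[3,0],[9,6],[11,0],[16,16],[32,0]]
[[0,13],[3,0],[9,6],[11,16],[12,0],[16,16],[32,0]]
[[0,13],[3,0],[8,6],[11,16],[12,0],[16,16],[32,0]]
[[0,13],[3,0],[8,6],[11,16],[12,0],[16,16],[32,4],[35,0]]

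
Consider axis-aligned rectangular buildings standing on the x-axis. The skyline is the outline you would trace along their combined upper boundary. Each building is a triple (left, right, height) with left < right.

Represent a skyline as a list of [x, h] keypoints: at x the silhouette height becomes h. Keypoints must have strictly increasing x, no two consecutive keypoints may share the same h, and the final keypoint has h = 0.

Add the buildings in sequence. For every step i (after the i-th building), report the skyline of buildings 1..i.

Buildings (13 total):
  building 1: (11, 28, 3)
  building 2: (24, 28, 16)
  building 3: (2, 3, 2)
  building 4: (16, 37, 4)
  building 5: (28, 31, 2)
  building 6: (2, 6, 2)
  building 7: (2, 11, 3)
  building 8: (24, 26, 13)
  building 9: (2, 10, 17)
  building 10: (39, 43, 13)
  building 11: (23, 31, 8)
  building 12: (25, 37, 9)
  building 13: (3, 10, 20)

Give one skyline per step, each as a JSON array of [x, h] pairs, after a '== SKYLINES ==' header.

== SKYLINES ==
[[11,3],[28,0]]
[[11,3],[24,16],[28,0]]
[[2,2],[3,0],[11,3],[24,16],[28,0]]
[[2,2],[3,0],[11,3],[16,4],[24,16],[28,4],[37,0]]
[[2,2],[3,0],[11,3],[16,4],[24,16],[28,4],[37,0]]
[[2,2],[6,0],[11,3],[16,4],[24,16],[28,4],[37,0]]
[[2,3],[16,4],[24,16],[28,4],[37,0]]
[[2,3],[16,4],[24,16],[28,4],[37,0]]
[[2,17],[10,3],[16,4],[24,16],[28,4],[37,0]]
[[2,17],[10,3],[16,4],[24,16],[28,4],[37,0],[39,13],[43,0]]
[[2,17],[10,3],[16,4],[23,8],[24,16],[28,8],[31,4],[37,0],[39,13],[43,0]]
[[2,17],[10,3],[16,4],[23,8],[24,16],[28,9],[37,0],[39,13],[43,0]]
[[2,17],[3,20],[10,3],[16,4],[23,8],[24,16],[28,9],[37,0],[39,13],[43,0]]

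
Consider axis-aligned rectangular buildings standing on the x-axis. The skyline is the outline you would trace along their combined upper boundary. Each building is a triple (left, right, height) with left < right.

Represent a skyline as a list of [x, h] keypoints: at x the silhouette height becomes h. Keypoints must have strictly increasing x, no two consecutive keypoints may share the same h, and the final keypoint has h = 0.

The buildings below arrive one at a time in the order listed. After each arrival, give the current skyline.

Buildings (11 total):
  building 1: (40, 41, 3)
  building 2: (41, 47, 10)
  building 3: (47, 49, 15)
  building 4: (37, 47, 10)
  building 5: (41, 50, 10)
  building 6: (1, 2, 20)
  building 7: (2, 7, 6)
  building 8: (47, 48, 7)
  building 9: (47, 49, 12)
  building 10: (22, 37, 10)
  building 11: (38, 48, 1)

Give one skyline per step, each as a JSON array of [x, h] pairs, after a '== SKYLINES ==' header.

== SKYLINES ==
[[40,3],[41,0]]
[[40,3],[41,10],[47,0]]
[[40,3],[41,10],[47,15],[49,0]]
[[37,10],[47,15],[49,0]]
[[37,10],[47,15],[49,10],[50,0]]
[[1,20],[2,0],[37,10],[47,15],[49,10],[50,0]]
[[1,20],[2,6],[7,0],[37,10],[47,15],[49,10],[50,0]]
[[1,20],[2,6],[7,0],[37,10],[47,15],[49,10],[50,0]]
[[1,20],[2,6],[7,0],[37,10],[47,15],[49,10],[50,0]]
[[1,20],[2,6],[7,0],[22,10],[47,15],[49,10],[50,0]]
[[1,20],[2,6],[7,0],[22,10],[47,15],[49,10],[50,0]]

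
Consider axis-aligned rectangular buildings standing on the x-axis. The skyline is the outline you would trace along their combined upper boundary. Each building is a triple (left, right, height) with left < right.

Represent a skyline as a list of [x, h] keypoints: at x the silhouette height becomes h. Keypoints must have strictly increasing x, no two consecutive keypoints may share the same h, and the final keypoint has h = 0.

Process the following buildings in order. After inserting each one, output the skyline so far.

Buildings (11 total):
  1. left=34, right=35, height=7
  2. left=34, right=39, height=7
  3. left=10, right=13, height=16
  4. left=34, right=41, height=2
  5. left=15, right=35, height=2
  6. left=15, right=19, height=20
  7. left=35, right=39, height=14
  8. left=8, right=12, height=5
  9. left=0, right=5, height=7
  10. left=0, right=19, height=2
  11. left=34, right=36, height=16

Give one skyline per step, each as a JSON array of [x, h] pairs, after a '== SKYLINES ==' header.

== SKYLINES ==
[[34,7],[35,0]]
[[34,7],[39,0]]
[[10,16],[13,0],[34,7],[39,0]]
[[10,16],[13,0],[34,7],[39,2],[41,0]]
[[10,16],[13,0],[15,2],[34,7],[39,2],[41,0]]
[[10,16],[13,0],[15,20],[19,2],[34,7],[39,2],[41,0]]
[[10,16],[13,0],[15,20],[19,2],[34,7],[35,14],[39,2],[41,0]]
[[8,5],[10,16],[13,0],[15,20],[19,2],[34,7],[35,14],[39,2],[41,0]]
[[0,7],[5,0],[8,5],[10,16],[13,0],[15,20],[19,2],[34,7],[35,14],[39,2],[41,0]]
[[0,7],[5,2],[8,5],[10,16],[13,2],[15,20],[19,2],[34,7],[35,14],[39,2],[41,0]]
[[0,7],[5,2],[8,5],[10,16],[13,2],[15,20],[19,2],[34,16],[36,14],[39,2],[41,0]]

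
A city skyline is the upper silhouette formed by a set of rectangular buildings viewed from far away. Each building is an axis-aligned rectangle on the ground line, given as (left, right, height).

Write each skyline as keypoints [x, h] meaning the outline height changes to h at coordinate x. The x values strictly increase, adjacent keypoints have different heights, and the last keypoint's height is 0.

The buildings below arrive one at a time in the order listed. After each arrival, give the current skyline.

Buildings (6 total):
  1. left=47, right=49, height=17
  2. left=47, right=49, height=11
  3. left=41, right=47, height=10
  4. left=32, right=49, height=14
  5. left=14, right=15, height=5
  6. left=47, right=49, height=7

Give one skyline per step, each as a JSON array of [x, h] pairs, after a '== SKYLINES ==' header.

== SKYLINES ==
[[47,17],[49,0]]
[[47,17],[49,0]]
[[41,10],[47,17],[49,0]]
[[32,14],[47,17],[49,0]]
[[14,5],[15,0],[32,14],[47,17],[49,0]]
[[14,5],[15,0],[32,14],[47,17],[49,0]]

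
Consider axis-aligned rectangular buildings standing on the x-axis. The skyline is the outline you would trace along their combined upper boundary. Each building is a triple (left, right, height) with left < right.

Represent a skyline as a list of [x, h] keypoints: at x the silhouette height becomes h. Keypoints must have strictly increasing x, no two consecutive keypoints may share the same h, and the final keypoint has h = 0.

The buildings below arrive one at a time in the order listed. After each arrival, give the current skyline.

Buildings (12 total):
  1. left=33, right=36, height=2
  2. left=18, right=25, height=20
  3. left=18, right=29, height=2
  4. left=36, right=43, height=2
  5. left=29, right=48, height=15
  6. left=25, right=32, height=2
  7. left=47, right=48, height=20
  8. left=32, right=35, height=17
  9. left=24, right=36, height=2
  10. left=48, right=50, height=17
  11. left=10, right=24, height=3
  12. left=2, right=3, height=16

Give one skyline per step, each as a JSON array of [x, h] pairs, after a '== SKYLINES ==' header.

== SKYLINES ==
[[33,2],[36,0]]
[[18,20],[25,0],[33,2],[36,0]]
[[18,20],[25,2],[29,0],[33,2],[36,0]]
[[18,20],[25,2],[29,0],[33,2],[43,0]]
[[18,20],[25,2],[29,15],[48,0]]
[[18,20],[25,2],[29,15],[48,0]]
[[18,20],[25,2],[29,15],[47,20],[48,0]]
[[18,20],[25,2],[29,15],[32,17],[35,15],[47,20],[48,0]]
[[18,20],[25,2],[29,15],[32,17],[35,15],[47,20],[48,0]]
[[18,20],[25,2],[29,15],[32,17],[35,15],[47,20],[48,17],[50,0]]
[[10,3],[18,20],[25,2],[29,15],[32,17],[35,15],[47,20],[48,17],[50,0]]
[[2,16],[3,0],[10,3],[18,20],[25,2],[29,15],[32,17],[35,15],[47,20],[48,17],[50,0]]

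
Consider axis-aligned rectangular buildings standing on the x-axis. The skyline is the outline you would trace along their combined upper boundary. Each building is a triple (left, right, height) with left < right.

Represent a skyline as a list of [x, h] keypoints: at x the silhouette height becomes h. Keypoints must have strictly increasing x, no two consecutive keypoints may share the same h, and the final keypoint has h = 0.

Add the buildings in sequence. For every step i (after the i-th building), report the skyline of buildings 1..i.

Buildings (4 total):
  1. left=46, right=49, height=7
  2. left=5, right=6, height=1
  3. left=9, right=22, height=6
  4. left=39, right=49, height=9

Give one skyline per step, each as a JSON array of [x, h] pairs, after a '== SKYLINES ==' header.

== SKYLINES ==
[[46,7],[49,0]]
[[5,1],[6,0],[46,7],[49,0]]
[[5,1],[6,0],[9,6],[22,0],[46,7],[49,0]]
[[5,1],[6,0],[9,6],[22,0],[39,9],[49,0]]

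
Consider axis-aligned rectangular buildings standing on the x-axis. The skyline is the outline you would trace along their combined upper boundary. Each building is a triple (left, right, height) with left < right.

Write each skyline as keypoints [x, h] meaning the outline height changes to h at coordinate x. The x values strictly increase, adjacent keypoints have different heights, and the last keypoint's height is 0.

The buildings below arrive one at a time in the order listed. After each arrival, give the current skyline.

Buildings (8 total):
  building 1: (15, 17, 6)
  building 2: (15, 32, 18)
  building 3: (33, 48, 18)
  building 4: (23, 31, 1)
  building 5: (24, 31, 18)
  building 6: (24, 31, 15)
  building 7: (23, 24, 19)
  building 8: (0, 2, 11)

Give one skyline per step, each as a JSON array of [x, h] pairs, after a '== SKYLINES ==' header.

== SKYLINES ==
[[15,6],[17,0]]
[[15,18],[32,0]]
[[15,18],[32,0],[33,18],[48,0]]
[[15,18],[32,0],[33,18],[48,0]]
[[15,18],[32,0],[33,18],[48,0]]
[[15,18],[32,0],[33,18],[48,0]]
[[15,18],[23,19],[24,18],[32,0],[33,18],[48,0]]
[[0,11],[2,0],[15,18],[23,19],[24,18],[32,0],[33,18],[48,0]]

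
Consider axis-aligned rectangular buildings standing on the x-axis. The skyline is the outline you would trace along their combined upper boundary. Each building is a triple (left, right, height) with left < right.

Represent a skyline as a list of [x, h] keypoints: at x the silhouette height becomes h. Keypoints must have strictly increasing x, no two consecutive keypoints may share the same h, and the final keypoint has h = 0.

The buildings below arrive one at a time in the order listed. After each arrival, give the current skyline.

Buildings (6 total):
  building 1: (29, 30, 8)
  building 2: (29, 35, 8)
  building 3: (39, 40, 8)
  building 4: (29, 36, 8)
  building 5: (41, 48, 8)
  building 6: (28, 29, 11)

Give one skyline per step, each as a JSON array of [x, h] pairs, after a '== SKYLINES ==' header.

== SKYLINES ==
[[29,8],[30,0]]
[[29,8],[35,0]]
[[29,8],[35,0],[39,8],[40,0]]
[[29,8],[36,0],[39,8],[40,0]]
[[29,8],[36,0],[39,8],[40,0],[41,8],[48,0]]
[[28,11],[29,8],[36,0],[39,8],[40,0],[41,8],[48,0]]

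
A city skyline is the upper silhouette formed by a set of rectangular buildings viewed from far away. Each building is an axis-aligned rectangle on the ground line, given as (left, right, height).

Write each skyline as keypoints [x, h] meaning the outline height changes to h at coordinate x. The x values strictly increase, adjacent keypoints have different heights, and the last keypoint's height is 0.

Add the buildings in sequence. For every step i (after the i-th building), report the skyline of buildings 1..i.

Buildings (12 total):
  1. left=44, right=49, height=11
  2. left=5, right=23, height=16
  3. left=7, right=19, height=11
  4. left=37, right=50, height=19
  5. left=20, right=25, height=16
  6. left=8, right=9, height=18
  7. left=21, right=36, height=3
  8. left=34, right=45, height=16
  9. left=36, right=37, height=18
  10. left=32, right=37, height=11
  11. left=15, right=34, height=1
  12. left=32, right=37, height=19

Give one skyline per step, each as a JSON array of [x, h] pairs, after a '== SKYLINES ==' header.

== SKYLINES ==
[[44,11],[49,0]]
[[5,16],[23,0],[44,11],[49,0]]
[[5,16],[23,0],[44,11],[49,0]]
[[5,16],[23,0],[37,19],[50,0]]
[[5,16],[25,0],[37,19],[50,0]]
[[5,16],[8,18],[9,16],[25,0],[37,19],[50,0]]
[[5,16],[8,18],[9,16],[25,3],[36,0],[37,19],[50,0]]
[[5,16],[8,18],[9,16],[25,3],[34,16],[37,19],[50,0]]
[[5,16],[8,18],[9,16],[25,3],[34,16],[36,18],[37,19],[50,0]]
[[5,16],[8,18],[9,16],[25,3],[32,11],[34,16],[36,18],[37,19],[50,0]]
[[5,16],[8,18],[9,16],[25,3],[32,11],[34,16],[36,18],[37,19],[50,0]]
[[5,16],[8,18],[9,16],[25,3],[32,19],[50,0]]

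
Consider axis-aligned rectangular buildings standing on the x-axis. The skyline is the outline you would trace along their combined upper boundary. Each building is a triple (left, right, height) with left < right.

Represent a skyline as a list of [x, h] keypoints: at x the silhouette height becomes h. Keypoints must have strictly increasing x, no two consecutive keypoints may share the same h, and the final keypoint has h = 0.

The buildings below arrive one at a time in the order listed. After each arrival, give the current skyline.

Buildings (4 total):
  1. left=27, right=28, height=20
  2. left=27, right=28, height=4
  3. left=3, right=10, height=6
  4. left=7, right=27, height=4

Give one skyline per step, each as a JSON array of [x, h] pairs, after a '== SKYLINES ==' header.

== SKYLINES ==
[[27,20],[28,0]]
[[27,20],[28,0]]
[[3,6],[10,0],[27,20],[28,0]]
[[3,6],[10,4],[27,20],[28,0]]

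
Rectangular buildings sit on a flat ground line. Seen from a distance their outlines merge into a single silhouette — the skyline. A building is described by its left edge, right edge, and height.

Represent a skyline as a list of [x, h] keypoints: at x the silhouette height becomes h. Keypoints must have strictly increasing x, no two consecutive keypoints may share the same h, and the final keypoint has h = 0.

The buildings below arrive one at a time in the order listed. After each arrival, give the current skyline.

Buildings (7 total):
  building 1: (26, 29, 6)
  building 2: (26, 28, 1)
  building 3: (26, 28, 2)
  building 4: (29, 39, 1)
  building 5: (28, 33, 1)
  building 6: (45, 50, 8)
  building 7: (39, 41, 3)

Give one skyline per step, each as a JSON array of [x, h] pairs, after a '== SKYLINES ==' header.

== SKYLINES ==
[[26,6],[29,0]]
[[26,6],[29,0]]
[[26,6],[29,0]]
[[26,6],[29,1],[39,0]]
[[26,6],[29,1],[39,0]]
[[26,6],[29,1],[39,0],[45,8],[50,0]]
[[26,6],[29,1],[39,3],[41,0],[45,8],[50,0]]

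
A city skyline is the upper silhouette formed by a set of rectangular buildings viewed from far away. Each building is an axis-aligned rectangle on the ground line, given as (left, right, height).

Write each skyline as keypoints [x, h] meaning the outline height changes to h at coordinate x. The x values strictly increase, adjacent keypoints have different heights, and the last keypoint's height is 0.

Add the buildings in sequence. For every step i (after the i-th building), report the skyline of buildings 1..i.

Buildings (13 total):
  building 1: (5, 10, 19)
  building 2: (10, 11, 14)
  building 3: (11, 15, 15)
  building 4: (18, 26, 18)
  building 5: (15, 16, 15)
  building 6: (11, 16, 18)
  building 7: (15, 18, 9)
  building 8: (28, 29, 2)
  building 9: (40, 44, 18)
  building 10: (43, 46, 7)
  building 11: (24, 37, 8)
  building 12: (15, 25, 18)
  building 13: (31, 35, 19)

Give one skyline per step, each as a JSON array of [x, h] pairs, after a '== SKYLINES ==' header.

== SKYLINES ==
[[5,19],[10,0]]
[[5,19],[10,14],[11,0]]
[[5,19],[10,14],[11,15],[15,0]]
[[5,19],[10,14],[11,15],[15,0],[18,18],[26,0]]
[[5,19],[10,14],[11,15],[16,0],[18,18],[26,0]]
[[5,19],[10,14],[11,18],[16,0],[18,18],[26,0]]
[[5,19],[10,14],[11,18],[16,9],[18,18],[26,0]]
[[5,19],[10,14],[11,18],[16,9],[18,18],[26,0],[28,2],[29,0]]
[[5,19],[10,14],[11,18],[16,9],[18,18],[26,0],[28,2],[29,0],[40,18],[44,0]]
[[5,19],[10,14],[11,18],[16,9],[18,18],[26,0],[28,2],[29,0],[40,18],[44,7],[46,0]]
[[5,19],[10,14],[11,18],[16,9],[18,18],[26,8],[37,0],[40,18],[44,7],[46,0]]
[[5,19],[10,14],[11,18],[26,8],[37,0],[40,18],[44,7],[46,0]]
[[5,19],[10,14],[11,18],[26,8],[31,19],[35,8],[37,0],[40,18],[44,7],[46,0]]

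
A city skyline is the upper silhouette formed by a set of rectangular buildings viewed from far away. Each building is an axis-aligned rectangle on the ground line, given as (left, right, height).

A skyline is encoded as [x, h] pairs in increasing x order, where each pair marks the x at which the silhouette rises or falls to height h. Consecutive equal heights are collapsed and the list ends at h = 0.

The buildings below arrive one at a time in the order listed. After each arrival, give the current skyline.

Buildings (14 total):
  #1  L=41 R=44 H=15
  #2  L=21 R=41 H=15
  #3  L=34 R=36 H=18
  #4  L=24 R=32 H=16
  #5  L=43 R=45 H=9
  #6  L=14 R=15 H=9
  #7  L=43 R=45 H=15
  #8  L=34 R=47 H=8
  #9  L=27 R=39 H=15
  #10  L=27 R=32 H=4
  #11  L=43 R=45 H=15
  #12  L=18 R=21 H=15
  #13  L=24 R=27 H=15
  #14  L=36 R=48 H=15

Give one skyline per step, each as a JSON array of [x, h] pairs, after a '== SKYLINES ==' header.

== SKYLINES ==
[[41,15],[44,0]]
[[21,15],[44,0]]
[[21,15],[34,18],[36,15],[44,0]]
[[21,15],[24,16],[32,15],[34,18],[36,15],[44,0]]
[[21,15],[24,16],[32,15],[34,18],[36,15],[44,9],[45,0]]
[[14,9],[15,0],[21,15],[24,16],[32,15],[34,18],[36,15],[44,9],[45,0]]
[[14,9],[15,0],[21,15],[24,16],[32,15],[34,18],[36,15],[45,0]]
[[14,9],[15,0],[21,15],[24,16],[32,15],[34,18],[36,15],[45,8],[47,0]]
[[14,9],[15,0],[21,15],[24,16],[32,15],[34,18],[36,15],[45,8],[47,0]]
[[14,9],[15,0],[21,15],[24,16],[32,15],[34,18],[36,15],[45,8],[47,0]]
[[14,9],[15,0],[21,15],[24,16],[32,15],[34,18],[36,15],[45,8],[47,0]]
[[14,9],[15,0],[18,15],[24,16],[32,15],[34,18],[36,15],[45,8],[47,0]]
[[14,9],[15,0],[18,15],[24,16],[32,15],[34,18],[36,15],[45,8],[47,0]]
[[14,9],[15,0],[18,15],[24,16],[32,15],[34,18],[36,15],[48,0]]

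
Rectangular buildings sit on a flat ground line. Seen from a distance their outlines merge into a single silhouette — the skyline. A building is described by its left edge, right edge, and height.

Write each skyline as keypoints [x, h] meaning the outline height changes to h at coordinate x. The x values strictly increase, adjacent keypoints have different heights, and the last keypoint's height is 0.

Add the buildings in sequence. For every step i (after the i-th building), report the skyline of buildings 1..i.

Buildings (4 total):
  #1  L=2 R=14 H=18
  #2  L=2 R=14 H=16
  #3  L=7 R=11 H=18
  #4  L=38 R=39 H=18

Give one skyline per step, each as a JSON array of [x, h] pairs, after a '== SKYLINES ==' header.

== SKYLINES ==
[[2,18],[14,0]]
[[2,18],[14,0]]
[[2,18],[14,0]]
[[2,18],[14,0],[38,18],[39,0]]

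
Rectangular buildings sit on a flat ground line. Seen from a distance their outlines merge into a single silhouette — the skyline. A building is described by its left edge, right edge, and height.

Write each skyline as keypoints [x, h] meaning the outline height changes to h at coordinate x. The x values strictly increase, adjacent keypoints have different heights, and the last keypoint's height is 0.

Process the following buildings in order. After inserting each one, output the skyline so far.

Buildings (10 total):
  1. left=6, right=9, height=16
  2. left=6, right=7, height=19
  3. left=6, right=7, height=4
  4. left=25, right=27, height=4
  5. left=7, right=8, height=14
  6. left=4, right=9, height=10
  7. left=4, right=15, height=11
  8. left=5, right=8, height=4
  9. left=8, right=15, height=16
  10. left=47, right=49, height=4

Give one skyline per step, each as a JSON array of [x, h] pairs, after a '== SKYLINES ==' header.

== SKYLINES ==
[[6,16],[9,0]]
[[6,19],[7,16],[9,0]]
[[6,19],[7,16],[9,0]]
[[6,19],[7,16],[9,0],[25,4],[27,0]]
[[6,19],[7,16],[9,0],[25,4],[27,0]]
[[4,10],[6,19],[7,16],[9,0],[25,4],[27,0]]
[[4,11],[6,19],[7,16],[9,11],[15,0],[25,4],[27,0]]
[[4,11],[6,19],[7,16],[9,11],[15,0],[25,4],[27,0]]
[[4,11],[6,19],[7,16],[15,0],[25,4],[27,0]]
[[4,11],[6,19],[7,16],[15,0],[25,4],[27,0],[47,4],[49,0]]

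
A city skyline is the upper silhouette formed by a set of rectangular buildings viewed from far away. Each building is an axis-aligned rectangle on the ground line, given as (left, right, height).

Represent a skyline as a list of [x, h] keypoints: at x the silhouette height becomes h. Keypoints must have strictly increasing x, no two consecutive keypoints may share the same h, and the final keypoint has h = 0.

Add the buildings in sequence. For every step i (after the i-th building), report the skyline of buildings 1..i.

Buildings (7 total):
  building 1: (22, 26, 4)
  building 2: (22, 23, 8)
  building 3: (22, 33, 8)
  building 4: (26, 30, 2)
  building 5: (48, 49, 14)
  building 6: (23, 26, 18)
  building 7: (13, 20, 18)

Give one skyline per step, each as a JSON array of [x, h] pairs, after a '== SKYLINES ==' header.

== SKYLINES ==
[[22,4],[26,0]]
[[22,8],[23,4],[26,0]]
[[22,8],[33,0]]
[[22,8],[33,0]]
[[22,8],[33,0],[48,14],[49,0]]
[[22,8],[23,18],[26,8],[33,0],[48,14],[49,0]]
[[13,18],[20,0],[22,8],[23,18],[26,8],[33,0],[48,14],[49,0]]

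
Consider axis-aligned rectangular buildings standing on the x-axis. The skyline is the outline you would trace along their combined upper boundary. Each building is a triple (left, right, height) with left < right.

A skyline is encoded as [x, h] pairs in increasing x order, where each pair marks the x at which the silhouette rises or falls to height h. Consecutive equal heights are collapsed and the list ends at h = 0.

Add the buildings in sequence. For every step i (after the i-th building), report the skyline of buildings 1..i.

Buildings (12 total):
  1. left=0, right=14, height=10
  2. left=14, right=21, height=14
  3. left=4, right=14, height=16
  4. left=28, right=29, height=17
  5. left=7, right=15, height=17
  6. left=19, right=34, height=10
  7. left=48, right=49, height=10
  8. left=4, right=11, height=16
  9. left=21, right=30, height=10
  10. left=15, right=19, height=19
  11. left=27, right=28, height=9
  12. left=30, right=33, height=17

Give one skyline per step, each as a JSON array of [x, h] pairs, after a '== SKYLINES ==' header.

== SKYLINES ==
[[0,10],[14,0]]
[[0,10],[14,14],[21,0]]
[[0,10],[4,16],[14,14],[21,0]]
[[0,10],[4,16],[14,14],[21,0],[28,17],[29,0]]
[[0,10],[4,16],[7,17],[15,14],[21,0],[28,17],[29,0]]
[[0,10],[4,16],[7,17],[15,14],[21,10],[28,17],[29,10],[34,0]]
[[0,10],[4,16],[7,17],[15,14],[21,10],[28,17],[29,10],[34,0],[48,10],[49,0]]
[[0,10],[4,16],[7,17],[15,14],[21,10],[28,17],[29,10],[34,0],[48,10],[49,0]]
[[0,10],[4,16],[7,17],[15,14],[21,10],[28,17],[29,10],[34,0],[48,10],[49,0]]
[[0,10],[4,16],[7,17],[15,19],[19,14],[21,10],[28,17],[29,10],[34,0],[48,10],[49,0]]
[[0,10],[4,16],[7,17],[15,19],[19,14],[21,10],[28,17],[29,10],[34,0],[48,10],[49,0]]
[[0,10],[4,16],[7,17],[15,19],[19,14],[21,10],[28,17],[29,10],[30,17],[33,10],[34,0],[48,10],[49,0]]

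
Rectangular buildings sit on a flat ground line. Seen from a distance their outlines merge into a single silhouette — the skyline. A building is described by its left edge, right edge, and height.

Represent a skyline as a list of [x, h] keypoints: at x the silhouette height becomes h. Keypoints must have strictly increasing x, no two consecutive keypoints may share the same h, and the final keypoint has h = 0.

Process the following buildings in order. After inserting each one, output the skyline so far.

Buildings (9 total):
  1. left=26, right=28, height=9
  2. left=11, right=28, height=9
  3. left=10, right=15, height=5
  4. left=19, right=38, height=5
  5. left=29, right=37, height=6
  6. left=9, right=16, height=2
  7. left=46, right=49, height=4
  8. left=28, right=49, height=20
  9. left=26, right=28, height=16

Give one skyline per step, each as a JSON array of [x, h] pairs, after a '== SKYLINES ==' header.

== SKYLINES ==
[[26,9],[28,0]]
[[11,9],[28,0]]
[[10,5],[11,9],[28,0]]
[[10,5],[11,9],[28,5],[38,0]]
[[10,5],[11,9],[28,5],[29,6],[37,5],[38,0]]
[[9,2],[10,5],[11,9],[28,5],[29,6],[37,5],[38,0]]
[[9,2],[10,5],[11,9],[28,5],[29,6],[37,5],[38,0],[46,4],[49,0]]
[[9,2],[10,5],[11,9],[28,20],[49,0]]
[[9,2],[10,5],[11,9],[26,16],[28,20],[49,0]]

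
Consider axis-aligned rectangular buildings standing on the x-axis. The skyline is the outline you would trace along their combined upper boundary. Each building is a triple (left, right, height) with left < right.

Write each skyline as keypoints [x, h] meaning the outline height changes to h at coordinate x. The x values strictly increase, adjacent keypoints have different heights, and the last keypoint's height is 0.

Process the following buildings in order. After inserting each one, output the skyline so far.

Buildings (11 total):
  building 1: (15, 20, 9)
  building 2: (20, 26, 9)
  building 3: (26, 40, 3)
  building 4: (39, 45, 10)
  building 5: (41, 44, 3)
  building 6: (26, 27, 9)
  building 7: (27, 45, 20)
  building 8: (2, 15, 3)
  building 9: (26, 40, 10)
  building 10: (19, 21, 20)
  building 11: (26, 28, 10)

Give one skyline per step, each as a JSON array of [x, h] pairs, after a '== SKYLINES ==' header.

== SKYLINES ==
[[15,9],[20,0]]
[[15,9],[26,0]]
[[15,9],[26,3],[40,0]]
[[15,9],[26,3],[39,10],[45,0]]
[[15,9],[26,3],[39,10],[45,0]]
[[15,9],[27,3],[39,10],[45,0]]
[[15,9],[27,20],[45,0]]
[[2,3],[15,9],[27,20],[45,0]]
[[2,3],[15,9],[26,10],[27,20],[45,0]]
[[2,3],[15,9],[19,20],[21,9],[26,10],[27,20],[45,0]]
[[2,3],[15,9],[19,20],[21,9],[26,10],[27,20],[45,0]]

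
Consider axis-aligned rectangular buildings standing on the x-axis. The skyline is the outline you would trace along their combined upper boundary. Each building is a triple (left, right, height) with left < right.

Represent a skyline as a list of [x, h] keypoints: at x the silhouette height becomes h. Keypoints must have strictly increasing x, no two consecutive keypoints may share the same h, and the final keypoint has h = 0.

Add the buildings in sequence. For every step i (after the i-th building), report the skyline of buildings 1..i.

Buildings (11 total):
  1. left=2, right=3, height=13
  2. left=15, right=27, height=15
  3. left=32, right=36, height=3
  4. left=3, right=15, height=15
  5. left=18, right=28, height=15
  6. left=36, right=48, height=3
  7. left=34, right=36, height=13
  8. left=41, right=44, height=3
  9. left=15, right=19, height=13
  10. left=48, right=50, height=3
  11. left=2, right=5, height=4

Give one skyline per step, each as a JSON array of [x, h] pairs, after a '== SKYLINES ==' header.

== SKYLINES ==
[[2,13],[3,0]]
[[2,13],[3,0],[15,15],[27,0]]
[[2,13],[3,0],[15,15],[27,0],[32,3],[36,0]]
[[2,13],[3,15],[27,0],[32,3],[36,0]]
[[2,13],[3,15],[28,0],[32,3],[36,0]]
[[2,13],[3,15],[28,0],[32,3],[48,0]]
[[2,13],[3,15],[28,0],[32,3],[34,13],[36,3],[48,0]]
[[2,13],[3,15],[28,0],[32,3],[34,13],[36,3],[48,0]]
[[2,13],[3,15],[28,0],[32,3],[34,13],[36,3],[48,0]]
[[2,13],[3,15],[28,0],[32,3],[34,13],[36,3],[50,0]]
[[2,13],[3,15],[28,0],[32,3],[34,13],[36,3],[50,0]]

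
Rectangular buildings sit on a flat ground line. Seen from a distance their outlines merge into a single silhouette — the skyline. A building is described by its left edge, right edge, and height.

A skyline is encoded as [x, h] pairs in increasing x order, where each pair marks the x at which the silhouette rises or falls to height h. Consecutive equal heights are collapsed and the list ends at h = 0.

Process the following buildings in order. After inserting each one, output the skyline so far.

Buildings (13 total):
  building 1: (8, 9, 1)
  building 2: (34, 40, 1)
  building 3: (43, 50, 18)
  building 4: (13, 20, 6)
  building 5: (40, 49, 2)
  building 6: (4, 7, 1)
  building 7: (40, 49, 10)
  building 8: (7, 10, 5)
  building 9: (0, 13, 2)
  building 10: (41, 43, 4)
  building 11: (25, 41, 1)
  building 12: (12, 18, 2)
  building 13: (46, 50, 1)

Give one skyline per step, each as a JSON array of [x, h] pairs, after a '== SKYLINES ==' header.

== SKYLINES ==
[[8,1],[9,0]]
[[8,1],[9,0],[34,1],[40,0]]
[[8,1],[9,0],[34,1],[40,0],[43,18],[50,0]]
[[8,1],[9,0],[13,6],[20,0],[34,1],[40,0],[43,18],[50,0]]
[[8,1],[9,0],[13,6],[20,0],[34,1],[40,2],[43,18],[50,0]]
[[4,1],[7,0],[8,1],[9,0],[13,6],[20,0],[34,1],[40,2],[43,18],[50,0]]
[[4,1],[7,0],[8,1],[9,0],[13,6],[20,0],[34,1],[40,10],[43,18],[50,0]]
[[4,1],[7,5],[10,0],[13,6],[20,0],[34,1],[40,10],[43,18],[50,0]]
[[0,2],[7,5],[10,2],[13,6],[20,0],[34,1],[40,10],[43,18],[50,0]]
[[0,2],[7,5],[10,2],[13,6],[20,0],[34,1],[40,10],[43,18],[50,0]]
[[0,2],[7,5],[10,2],[13,6],[20,0],[25,1],[40,10],[43,18],[50,0]]
[[0,2],[7,5],[10,2],[13,6],[20,0],[25,1],[40,10],[43,18],[50,0]]
[[0,2],[7,5],[10,2],[13,6],[20,0],[25,1],[40,10],[43,18],[50,0]]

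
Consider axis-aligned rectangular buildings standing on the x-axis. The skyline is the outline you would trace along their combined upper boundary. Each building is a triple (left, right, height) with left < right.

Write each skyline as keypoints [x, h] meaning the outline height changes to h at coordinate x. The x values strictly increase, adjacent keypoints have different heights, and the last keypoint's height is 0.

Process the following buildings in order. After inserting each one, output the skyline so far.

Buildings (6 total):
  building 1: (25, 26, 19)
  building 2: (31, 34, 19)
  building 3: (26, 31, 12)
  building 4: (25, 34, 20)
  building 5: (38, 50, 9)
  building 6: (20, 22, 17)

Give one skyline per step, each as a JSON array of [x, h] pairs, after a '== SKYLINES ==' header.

== SKYLINES ==
[[25,19],[26,0]]
[[25,19],[26,0],[31,19],[34,0]]
[[25,19],[26,12],[31,19],[34,0]]
[[25,20],[34,0]]
[[25,20],[34,0],[38,9],[50,0]]
[[20,17],[22,0],[25,20],[34,0],[38,9],[50,0]]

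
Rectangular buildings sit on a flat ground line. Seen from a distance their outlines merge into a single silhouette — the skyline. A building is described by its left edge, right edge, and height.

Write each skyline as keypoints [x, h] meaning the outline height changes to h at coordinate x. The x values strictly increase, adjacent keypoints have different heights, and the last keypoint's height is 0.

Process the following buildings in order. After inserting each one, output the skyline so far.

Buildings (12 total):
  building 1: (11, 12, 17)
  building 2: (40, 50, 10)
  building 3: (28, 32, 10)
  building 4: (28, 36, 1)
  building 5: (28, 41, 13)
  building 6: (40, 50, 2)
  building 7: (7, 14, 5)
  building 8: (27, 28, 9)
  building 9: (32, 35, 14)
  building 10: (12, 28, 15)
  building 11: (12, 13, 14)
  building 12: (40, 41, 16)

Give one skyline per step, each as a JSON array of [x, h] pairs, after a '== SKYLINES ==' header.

== SKYLINES ==
[[11,17],[12,0]]
[[11,17],[12,0],[40,10],[50,0]]
[[11,17],[12,0],[28,10],[32,0],[40,10],[50,0]]
[[11,17],[12,0],[28,10],[32,1],[36,0],[40,10],[50,0]]
[[11,17],[12,0],[28,13],[41,10],[50,0]]
[[11,17],[12,0],[28,13],[41,10],[50,0]]
[[7,5],[11,17],[12,5],[14,0],[28,13],[41,10],[50,0]]
[[7,5],[11,17],[12,5],[14,0],[27,9],[28,13],[41,10],[50,0]]
[[7,5],[11,17],[12,5],[14,0],[27,9],[28,13],[32,14],[35,13],[41,10],[50,0]]
[[7,5],[11,17],[12,15],[28,13],[32,14],[35,13],[41,10],[50,0]]
[[7,5],[11,17],[12,15],[28,13],[32,14],[35,13],[41,10],[50,0]]
[[7,5],[11,17],[12,15],[28,13],[32,14],[35,13],[40,16],[41,10],[50,0]]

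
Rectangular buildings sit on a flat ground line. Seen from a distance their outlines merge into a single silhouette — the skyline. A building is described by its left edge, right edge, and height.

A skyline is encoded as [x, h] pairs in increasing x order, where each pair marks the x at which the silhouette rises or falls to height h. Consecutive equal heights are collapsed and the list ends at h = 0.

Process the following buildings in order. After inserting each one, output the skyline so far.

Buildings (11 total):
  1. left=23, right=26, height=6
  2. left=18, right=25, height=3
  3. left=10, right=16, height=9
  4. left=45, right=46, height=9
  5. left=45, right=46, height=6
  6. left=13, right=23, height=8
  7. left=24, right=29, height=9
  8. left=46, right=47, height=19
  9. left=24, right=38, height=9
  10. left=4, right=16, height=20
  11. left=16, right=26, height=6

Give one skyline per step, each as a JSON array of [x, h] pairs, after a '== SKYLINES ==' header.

== SKYLINES ==
[[23,6],[26,0]]
[[18,3],[23,6],[26,0]]
[[10,9],[16,0],[18,3],[23,6],[26,0]]
[[10,9],[16,0],[18,3],[23,6],[26,0],[45,9],[46,0]]
[[10,9],[16,0],[18,3],[23,6],[26,0],[45,9],[46,0]]
[[10,9],[16,8],[23,6],[26,0],[45,9],[46,0]]
[[10,9],[16,8],[23,6],[24,9],[29,0],[45,9],[46,0]]
[[10,9],[16,8],[23,6],[24,9],[29,0],[45,9],[46,19],[47,0]]
[[10,9],[16,8],[23,6],[24,9],[38,0],[45,9],[46,19],[47,0]]
[[4,20],[16,8],[23,6],[24,9],[38,0],[45,9],[46,19],[47,0]]
[[4,20],[16,8],[23,6],[24,9],[38,0],[45,9],[46,19],[47,0]]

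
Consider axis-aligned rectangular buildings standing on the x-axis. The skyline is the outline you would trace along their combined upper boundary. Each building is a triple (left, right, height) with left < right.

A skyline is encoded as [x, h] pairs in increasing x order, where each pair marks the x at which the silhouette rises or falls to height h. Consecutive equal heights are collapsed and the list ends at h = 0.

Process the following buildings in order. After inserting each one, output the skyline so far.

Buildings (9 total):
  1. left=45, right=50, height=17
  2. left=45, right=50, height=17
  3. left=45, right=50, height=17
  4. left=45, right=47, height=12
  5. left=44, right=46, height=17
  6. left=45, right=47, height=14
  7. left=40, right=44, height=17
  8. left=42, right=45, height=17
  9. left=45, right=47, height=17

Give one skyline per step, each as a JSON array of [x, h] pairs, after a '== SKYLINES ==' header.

== SKYLINES ==
[[45,17],[50,0]]
[[45,17],[50,0]]
[[45,17],[50,0]]
[[45,17],[50,0]]
[[44,17],[50,0]]
[[44,17],[50,0]]
[[40,17],[50,0]]
[[40,17],[50,0]]
[[40,17],[50,0]]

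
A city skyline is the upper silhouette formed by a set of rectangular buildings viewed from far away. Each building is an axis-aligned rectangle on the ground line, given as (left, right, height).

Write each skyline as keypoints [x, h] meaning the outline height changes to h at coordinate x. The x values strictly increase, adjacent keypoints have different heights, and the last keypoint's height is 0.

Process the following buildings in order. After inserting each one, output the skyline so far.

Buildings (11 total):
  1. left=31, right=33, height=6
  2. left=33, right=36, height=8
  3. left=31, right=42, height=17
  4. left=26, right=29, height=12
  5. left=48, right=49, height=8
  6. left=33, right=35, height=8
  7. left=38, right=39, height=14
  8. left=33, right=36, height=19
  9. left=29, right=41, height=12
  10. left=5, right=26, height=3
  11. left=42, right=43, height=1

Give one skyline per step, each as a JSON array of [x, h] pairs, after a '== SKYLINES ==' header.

== SKYLINES ==
[[31,6],[33,0]]
[[31,6],[33,8],[36,0]]
[[31,17],[42,0]]
[[26,12],[29,0],[31,17],[42,0]]
[[26,12],[29,0],[31,17],[42,0],[48,8],[49,0]]
[[26,12],[29,0],[31,17],[42,0],[48,8],[49,0]]
[[26,12],[29,0],[31,17],[42,0],[48,8],[49,0]]
[[26,12],[29,0],[31,17],[33,19],[36,17],[42,0],[48,8],[49,0]]
[[26,12],[31,17],[33,19],[36,17],[42,0],[48,8],[49,0]]
[[5,3],[26,12],[31,17],[33,19],[36,17],[42,0],[48,8],[49,0]]
[[5,3],[26,12],[31,17],[33,19],[36,17],[42,1],[43,0],[48,8],[49,0]]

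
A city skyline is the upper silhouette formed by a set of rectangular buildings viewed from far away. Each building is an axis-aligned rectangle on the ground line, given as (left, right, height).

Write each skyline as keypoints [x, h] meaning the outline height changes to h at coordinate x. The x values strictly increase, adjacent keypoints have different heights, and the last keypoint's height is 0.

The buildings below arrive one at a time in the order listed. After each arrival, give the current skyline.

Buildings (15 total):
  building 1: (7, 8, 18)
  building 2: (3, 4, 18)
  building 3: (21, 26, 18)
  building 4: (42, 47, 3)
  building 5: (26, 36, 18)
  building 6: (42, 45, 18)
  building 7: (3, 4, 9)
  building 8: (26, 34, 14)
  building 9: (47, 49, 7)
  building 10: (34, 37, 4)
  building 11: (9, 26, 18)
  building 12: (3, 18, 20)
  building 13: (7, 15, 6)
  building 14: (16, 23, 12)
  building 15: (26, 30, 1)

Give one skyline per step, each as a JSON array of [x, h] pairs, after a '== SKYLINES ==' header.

== SKYLINES ==
[[7,18],[8,0]]
[[3,18],[4,0],[7,18],[8,0]]
[[3,18],[4,0],[7,18],[8,0],[21,18],[26,0]]
[[3,18],[4,0],[7,18],[8,0],[21,18],[26,0],[42,3],[47,0]]
[[3,18],[4,0],[7,18],[8,0],[21,18],[36,0],[42,3],[47,0]]
[[3,18],[4,0],[7,18],[8,0],[21,18],[36,0],[42,18],[45,3],[47,0]]
[[3,18],[4,0],[7,18],[8,0],[21,18],[36,0],[42,18],[45,3],[47,0]]
[[3,18],[4,0],[7,18],[8,0],[21,18],[36,0],[42,18],[45,3],[47,0]]
[[3,18],[4,0],[7,18],[8,0],[21,18],[36,0],[42,18],[45,3],[47,7],[49,0]]
[[3,18],[4,0],[7,18],[8,0],[21,18],[36,4],[37,0],[42,18],[45,3],[47,7],[49,0]]
[[3,18],[4,0],[7,18],[8,0],[9,18],[36,4],[37,0],[42,18],[45,3],[47,7],[49,0]]
[[3,20],[18,18],[36,4],[37,0],[42,18],[45,3],[47,7],[49,0]]
[[3,20],[18,18],[36,4],[37,0],[42,18],[45,3],[47,7],[49,0]]
[[3,20],[18,18],[36,4],[37,0],[42,18],[45,3],[47,7],[49,0]]
[[3,20],[18,18],[36,4],[37,0],[42,18],[45,3],[47,7],[49,0]]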